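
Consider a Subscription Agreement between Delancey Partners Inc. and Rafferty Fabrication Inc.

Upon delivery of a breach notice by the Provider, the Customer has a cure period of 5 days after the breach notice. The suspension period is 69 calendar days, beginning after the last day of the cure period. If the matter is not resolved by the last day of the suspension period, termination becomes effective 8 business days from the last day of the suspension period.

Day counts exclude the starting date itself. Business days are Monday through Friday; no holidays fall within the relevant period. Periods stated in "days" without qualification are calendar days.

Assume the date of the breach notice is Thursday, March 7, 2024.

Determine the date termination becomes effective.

The last day of the cure period: March 7, 2024 + 5 days = March 12, 2024.
The last day of the suspension period: 69 calendar days after March 12, 2024 is May 20, 2024.
The date termination becomes effective: 8 business days after Monday, May 20, 2024, skipping weekends — May 21, May 22, May 23, May 24, May 27, May 28, May 29, May 30 — lands on Thursday, May 30, 2024.

May 30, 2024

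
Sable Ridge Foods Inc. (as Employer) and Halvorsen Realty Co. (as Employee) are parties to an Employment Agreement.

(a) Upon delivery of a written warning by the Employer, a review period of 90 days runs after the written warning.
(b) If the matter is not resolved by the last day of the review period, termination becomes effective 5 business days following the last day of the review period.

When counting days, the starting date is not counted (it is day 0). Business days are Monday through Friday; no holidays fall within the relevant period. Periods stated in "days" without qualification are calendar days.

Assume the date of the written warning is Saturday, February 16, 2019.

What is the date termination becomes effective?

The last day of the review period: February 16, 2019 + 90 days = May 17, 2019.
The date termination becomes effective: counting 5 business days from Friday, May 17, 2019 (May 20, May 21, May 22, May 23, May 24, skipping weekends) reaches Friday, May 24, 2019.

May 24, 2019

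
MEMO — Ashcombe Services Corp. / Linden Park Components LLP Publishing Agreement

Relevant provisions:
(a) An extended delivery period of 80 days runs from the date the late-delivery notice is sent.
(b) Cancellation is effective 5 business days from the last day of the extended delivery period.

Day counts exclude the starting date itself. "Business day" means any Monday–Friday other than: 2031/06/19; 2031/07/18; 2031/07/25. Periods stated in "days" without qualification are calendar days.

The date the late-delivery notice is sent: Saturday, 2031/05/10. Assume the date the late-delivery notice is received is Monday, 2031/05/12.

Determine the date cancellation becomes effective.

Adding 80 calendar days to 2031/05/10 gives 2031/07/29, which is the last day of the extended delivery period.
The date cancellation becomes effective: counting 5 business days from Tuesday, 2031/07/29 (Jul 30, Jul 31, Aug 1, Aug 4, Aug 5, skipping weekends) reaches Tuesday, 2031/08/05.

2031/08/05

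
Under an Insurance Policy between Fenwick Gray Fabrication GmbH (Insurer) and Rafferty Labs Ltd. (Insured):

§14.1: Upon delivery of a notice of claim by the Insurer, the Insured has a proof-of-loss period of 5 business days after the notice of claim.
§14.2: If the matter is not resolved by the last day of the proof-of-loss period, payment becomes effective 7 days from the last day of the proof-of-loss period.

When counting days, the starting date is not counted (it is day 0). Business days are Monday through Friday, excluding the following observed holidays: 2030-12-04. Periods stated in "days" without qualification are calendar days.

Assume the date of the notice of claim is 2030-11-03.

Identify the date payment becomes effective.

2030-11-15

From Sunday, 2030-11-03, 5 business days (Nov 4, Nov 5, Nov 6, Nov 7, Nov 8, skipping weekends) brings us to Friday, 2030-11-08, which is the last day of the proof-of-loss period.
The date payment becomes effective: 2030-11-08 + 7 days = 2030-11-15.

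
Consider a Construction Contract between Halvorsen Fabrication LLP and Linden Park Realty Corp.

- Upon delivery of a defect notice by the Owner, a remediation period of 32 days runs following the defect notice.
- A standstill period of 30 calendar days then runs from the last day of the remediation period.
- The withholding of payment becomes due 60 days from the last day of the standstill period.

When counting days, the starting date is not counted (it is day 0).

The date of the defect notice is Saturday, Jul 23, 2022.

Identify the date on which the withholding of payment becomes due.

The last day of the remediation period: Jul 23, 2022 + 32 days = Aug 24, 2022.
The last day of the standstill period: Aug 24, 2022 + 30 days = Sep 23, 2022.
Adding 60 calendar days to Sep 23, 2022 gives Nov 22, 2022, which is the date on which the withholding of payment becomes due.

Nov 22, 2022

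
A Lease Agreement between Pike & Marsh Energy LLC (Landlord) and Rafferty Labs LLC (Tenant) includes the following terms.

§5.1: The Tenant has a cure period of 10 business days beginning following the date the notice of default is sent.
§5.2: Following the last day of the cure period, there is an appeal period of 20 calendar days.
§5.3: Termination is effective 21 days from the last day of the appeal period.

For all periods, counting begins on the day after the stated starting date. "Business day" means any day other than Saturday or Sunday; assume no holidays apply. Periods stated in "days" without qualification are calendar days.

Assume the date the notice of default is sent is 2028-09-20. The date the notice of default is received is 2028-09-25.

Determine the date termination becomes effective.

The last day of the cure period: 10 business days after Wednesday, 2028-09-20, skipping weekends — Sep 21, Sep 22, Sep 25, Sep 26, Sep 27, Sep 28, Sep 29, Oct 2, Oct 3, Oct 4 — lands on Wednesday, 2028-10-04.
The last day of the appeal period: 2028-10-04 + 20 days = 2028-10-24.
Adding 21 calendar days to 2028-10-24 gives 2028-11-14, which is the date termination becomes effective.

2028-11-14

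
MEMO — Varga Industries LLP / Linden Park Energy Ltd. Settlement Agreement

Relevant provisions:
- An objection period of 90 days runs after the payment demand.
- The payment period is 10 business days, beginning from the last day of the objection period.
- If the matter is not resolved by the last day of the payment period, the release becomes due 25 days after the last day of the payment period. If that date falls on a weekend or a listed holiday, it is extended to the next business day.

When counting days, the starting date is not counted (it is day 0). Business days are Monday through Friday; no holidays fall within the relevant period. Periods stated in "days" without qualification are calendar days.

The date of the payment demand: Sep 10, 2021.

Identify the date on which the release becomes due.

Jan 17, 2022

Adding 90 calendar days to Sep 10, 2021 gives Dec 9, 2021, which is the last day of the objection period.
The last day of the payment period: 10 business days after Thursday, Dec 9, 2021, skipping weekends — Dec 10, Dec 13, Dec 14, Dec 15, Dec 16, Dec 17, Dec 20, Dec 21, Dec 22, Dec 23 — lands on Thursday, Dec 23, 2021.
The date on which the release becomes due: Dec 23, 2021 + 25 days = Jan 17, 2022. Jan 17, 2022 is a Monday, so no roll-forward applies.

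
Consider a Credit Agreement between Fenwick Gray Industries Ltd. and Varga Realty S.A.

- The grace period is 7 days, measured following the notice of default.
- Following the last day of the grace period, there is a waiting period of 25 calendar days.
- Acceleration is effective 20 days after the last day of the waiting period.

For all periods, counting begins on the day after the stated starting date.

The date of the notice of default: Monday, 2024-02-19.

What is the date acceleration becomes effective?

2024-04-11

The last day of the grace period: 7 calendar days after 2024-02-19 is 2024-02-26.
The last day of the waiting period: 25 calendar days after 2024-02-26 is 2024-03-22.
The date acceleration becomes effective: 2024-03-22 + 20 days = 2024-04-11.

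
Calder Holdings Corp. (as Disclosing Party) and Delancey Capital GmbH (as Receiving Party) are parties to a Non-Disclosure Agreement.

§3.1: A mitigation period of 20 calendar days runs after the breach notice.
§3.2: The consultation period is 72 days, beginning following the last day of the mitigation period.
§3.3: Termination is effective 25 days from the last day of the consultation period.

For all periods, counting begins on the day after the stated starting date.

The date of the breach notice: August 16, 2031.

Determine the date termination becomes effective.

The last day of the mitigation period: 20 calendar days after August 16, 2031 is September 5, 2031.
The last day of the consultation period: 72 calendar days after September 5, 2031 is November 16, 2031.
The date termination becomes effective: 25 calendar days after November 16, 2031 is December 11, 2031.

December 11, 2031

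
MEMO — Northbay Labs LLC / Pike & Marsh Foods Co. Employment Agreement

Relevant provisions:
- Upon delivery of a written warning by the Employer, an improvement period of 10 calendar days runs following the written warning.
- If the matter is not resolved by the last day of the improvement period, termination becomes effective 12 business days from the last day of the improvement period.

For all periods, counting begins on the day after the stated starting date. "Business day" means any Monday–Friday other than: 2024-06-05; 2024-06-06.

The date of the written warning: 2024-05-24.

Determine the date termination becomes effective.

The last day of the improvement period: 2024-05-24 + 10 days = 2024-06-03.
The date termination becomes effective: counting 12 business days from Monday, 2024-06-03 (Jun 4, Jun 7, Jun 10, Jun 11, …, Jun 19, Jun 20, Jun 21, skipping weekends and the listed holidays on Jun 5, Jun 6) reaches Friday, 2024-06-21.

2024-06-21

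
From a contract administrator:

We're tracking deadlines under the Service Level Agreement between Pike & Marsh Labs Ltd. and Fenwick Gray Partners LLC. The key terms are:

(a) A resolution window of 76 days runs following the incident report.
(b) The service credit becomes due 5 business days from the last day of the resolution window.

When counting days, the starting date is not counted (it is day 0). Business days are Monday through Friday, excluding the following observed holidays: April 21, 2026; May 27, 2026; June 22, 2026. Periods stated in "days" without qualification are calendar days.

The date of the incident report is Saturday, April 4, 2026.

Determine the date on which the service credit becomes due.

June 29, 2026

Adding 76 calendar days to April 4, 2026 gives June 19, 2026, which is the last day of the resolution window.
From Friday, June 19, 2026, 5 business days (Jun 23, Jun 24, Jun 25, Jun 26, Jun 29, skipping weekends and the listed holiday on Jun 22) brings us to Monday, June 29, 2026, which is the date on which the service credit becomes due.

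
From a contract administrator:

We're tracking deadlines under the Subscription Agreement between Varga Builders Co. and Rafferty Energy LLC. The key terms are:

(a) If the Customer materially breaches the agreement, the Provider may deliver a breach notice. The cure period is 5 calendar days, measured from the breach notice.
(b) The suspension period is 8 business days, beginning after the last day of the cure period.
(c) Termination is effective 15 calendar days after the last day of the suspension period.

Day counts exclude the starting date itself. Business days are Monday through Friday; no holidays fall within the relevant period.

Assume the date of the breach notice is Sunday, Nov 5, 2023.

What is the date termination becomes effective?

The last day of the cure period: 5 calendar days after Nov 5, 2023 is Nov 10, 2023.
The last day of the suspension period: 8 business days after Friday, Nov 10, 2023, skipping weekends — Nov 13, Nov 14, Nov 15, Nov 16, Nov 17, Nov 20, Nov 21, Nov 22 — lands on Wednesday, Nov 22, 2023.
The date termination becomes effective: 15 calendar days after Nov 22, 2023 is Dec 7, 2023.

Dec 7, 2023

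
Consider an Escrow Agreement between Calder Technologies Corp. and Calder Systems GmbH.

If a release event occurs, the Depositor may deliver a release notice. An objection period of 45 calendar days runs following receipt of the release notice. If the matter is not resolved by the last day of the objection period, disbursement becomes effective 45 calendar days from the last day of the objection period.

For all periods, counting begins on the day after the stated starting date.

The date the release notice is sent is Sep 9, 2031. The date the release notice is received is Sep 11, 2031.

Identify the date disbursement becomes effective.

Dec 10, 2031

Adding 45 calendar days to Sep 11, 2031 gives Oct 26, 2031, which is the last day of the objection period.
The date disbursement becomes effective: 45 calendar days after Oct 26, 2031 is Dec 10, 2031.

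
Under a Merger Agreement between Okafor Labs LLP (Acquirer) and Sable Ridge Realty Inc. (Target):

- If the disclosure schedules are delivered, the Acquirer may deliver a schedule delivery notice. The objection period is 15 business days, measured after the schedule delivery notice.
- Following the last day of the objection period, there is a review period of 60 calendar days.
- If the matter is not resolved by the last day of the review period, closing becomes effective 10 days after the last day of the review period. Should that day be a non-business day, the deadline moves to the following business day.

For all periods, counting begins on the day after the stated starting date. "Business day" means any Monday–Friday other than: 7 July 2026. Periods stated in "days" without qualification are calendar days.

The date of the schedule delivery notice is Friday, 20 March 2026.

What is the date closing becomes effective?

19 June 2026

The last day of the objection period: 15 business days after Friday, 20 March 2026, skipping weekends — Mar 23, Mar 24, Mar 25, Mar 26, …, Apr 8, Apr 9, Apr 10 — lands on Friday, 10 April 2026.
Adding 60 calendar days to 10 April 2026 gives 9 June 2026, which is the last day of the review period.
The date closing becomes effective: 9 June 2026 + 10 days = 19 June 2026. 19 June 2026 is a Friday and is not a listed holiday, so no roll-forward applies.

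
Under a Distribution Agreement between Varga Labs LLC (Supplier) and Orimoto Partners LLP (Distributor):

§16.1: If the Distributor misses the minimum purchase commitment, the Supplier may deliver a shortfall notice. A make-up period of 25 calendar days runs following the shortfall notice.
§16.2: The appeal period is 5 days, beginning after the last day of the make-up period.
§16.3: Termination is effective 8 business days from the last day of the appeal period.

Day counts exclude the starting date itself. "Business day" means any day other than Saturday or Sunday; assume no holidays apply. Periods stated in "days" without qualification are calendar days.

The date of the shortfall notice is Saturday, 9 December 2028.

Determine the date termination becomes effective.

The last day of the make-up period: 9 December 2028 + 25 days = 3 January 2029.
The last day of the appeal period: 5 calendar days after 3 January 2029 is 8 January 2029.
The date termination becomes effective: counting 8 business days from Monday, 8 January 2029 (Jan 9, Jan 10, Jan 11, Jan 12, Jan 15, Jan 16, Jan 17, Jan 18, skipping weekends) reaches Thursday, 18 January 2029.

18 January 2029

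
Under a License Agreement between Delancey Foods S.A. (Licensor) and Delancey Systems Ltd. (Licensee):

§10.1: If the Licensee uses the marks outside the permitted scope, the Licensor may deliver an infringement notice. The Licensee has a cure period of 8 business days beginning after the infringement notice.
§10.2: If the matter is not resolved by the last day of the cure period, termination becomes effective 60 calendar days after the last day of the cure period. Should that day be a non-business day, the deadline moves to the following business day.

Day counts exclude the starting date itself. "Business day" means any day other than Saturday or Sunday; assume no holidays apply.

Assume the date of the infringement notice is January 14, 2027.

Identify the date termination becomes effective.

March 29, 2027

The last day of the cure period: counting 8 business days from Thursday, January 14, 2027 (Jan 15, Jan 18, Jan 19, Jan 20, Jan 21, Jan 22, Jan 25, Jan 26, skipping weekends) reaches Tuesday, January 26, 2027.
The date termination becomes effective: January 26, 2027 + 60 days = March 27, 2027. That falls on a Saturday, so it rolls to the next business day, Monday, March 29, 2027.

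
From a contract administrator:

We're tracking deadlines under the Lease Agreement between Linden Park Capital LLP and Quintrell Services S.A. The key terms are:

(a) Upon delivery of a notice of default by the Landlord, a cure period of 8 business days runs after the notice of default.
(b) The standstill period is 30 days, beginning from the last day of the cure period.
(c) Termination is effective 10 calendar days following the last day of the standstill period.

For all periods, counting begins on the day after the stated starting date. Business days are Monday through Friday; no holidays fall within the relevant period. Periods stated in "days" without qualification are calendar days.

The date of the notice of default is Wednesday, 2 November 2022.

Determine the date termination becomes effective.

24 December 2022

From Wednesday, 2 November 2022, 8 business days (Nov 3, Nov 4, Nov 7, Nov 8, Nov 9, Nov 10, Nov 11, Nov 14, skipping weekends) brings us to Monday, 14 November 2022, which is the last day of the cure period.
Adding 30 calendar days to 14 November 2022 gives 14 December 2022, which is the last day of the standstill period.
Adding 10 calendar days to 14 December 2022 gives 24 December 2022, which is the date termination becomes effective.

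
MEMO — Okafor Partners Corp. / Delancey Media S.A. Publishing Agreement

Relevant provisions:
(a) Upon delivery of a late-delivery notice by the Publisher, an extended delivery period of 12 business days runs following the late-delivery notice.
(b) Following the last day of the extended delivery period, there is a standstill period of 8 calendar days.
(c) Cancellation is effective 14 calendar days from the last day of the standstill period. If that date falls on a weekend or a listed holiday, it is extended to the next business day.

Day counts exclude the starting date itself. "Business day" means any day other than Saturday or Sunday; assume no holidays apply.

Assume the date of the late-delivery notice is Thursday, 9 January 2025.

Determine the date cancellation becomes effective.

18 February 2025

The last day of the extended delivery period: counting 12 business days from Thursday, 9 January 2025 (Jan 10, Jan 13, Jan 14, Jan 15, …, Jan 23, Jan 24, Jan 27, skipping weekends) reaches Monday, 27 January 2025.
The last day of the standstill period: 27 January 2025 + 8 days = 4 February 2025.
Adding 14 calendar days to 4 February 2025 gives 18 February 2025, which is the date cancellation becomes effective. 18 February 2025 is a Tuesday, so no roll-forward applies.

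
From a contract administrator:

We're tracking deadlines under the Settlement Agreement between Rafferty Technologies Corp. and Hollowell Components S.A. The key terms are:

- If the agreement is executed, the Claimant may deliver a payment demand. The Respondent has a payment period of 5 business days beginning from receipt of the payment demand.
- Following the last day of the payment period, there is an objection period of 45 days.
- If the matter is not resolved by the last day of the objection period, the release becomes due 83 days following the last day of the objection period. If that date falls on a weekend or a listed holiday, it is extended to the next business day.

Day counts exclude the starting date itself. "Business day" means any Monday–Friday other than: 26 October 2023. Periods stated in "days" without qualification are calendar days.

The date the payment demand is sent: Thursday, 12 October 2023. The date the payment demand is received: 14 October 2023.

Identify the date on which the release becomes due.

The last day of the payment period: 5 business days after Saturday, 14 October 2023, skipping weekends — Oct 16, Oct 17, Oct 18, Oct 19, Oct 20 — lands on Friday, 20 October 2023.
The last day of the objection period: 20 October 2023 + 45 days = 4 December 2023.
The date on which the release becomes due: 4 December 2023 + 83 days = 25 February 2024. That falls on a Sunday, so it rolls to the next business day, Monday, 26 February 2024.

26 February 2024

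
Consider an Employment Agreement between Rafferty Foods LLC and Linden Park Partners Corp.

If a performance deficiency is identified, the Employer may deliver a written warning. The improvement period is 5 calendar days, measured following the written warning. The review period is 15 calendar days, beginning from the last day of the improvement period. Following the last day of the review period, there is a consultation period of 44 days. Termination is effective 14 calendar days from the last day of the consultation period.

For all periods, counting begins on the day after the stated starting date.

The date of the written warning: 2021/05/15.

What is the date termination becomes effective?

The last day of the improvement period: 5 calendar days after 2021/05/15 is 2021/05/20.
The last day of the review period: 2021/05/20 + 15 days = 2021/06/04.
The last day of the consultation period: 2021/06/04 + 44 days = 2021/07/18.
The date termination becomes effective: 2021/07/18 + 14 days = 2021/08/01.

2021/08/01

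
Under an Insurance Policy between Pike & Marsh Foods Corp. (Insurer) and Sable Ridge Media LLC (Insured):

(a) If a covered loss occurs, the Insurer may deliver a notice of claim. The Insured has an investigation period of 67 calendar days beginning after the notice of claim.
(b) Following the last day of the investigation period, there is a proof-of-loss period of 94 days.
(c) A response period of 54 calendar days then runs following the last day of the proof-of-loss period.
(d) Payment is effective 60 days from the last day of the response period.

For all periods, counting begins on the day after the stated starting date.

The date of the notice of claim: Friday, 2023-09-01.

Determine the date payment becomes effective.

The last day of the investigation period: 67 calendar days after 2023-09-01 is 2023-11-07.
Adding 94 calendar days to 2023-11-07 gives 2024-02-09, which is the last day of the proof-of-loss period.
The last day of the response period: 2024-02-09 + 54 days = 2024-04-03.
Adding 60 calendar days to 2024-04-03 gives 2024-06-02, which is the date payment becomes effective.

2024-06-02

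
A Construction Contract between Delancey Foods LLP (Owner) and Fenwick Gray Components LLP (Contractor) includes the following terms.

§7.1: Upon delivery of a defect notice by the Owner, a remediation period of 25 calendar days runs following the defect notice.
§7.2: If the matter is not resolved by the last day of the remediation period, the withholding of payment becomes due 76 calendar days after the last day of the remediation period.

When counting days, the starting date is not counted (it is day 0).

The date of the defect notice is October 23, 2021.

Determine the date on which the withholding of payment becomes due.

Adding 25 calendar days to October 23, 2021 gives November 17, 2021, which is the last day of the remediation period.
Adding 76 calendar days to November 17, 2021 gives February 1, 2022, which is the date on which the withholding of payment becomes due.

February 1, 2022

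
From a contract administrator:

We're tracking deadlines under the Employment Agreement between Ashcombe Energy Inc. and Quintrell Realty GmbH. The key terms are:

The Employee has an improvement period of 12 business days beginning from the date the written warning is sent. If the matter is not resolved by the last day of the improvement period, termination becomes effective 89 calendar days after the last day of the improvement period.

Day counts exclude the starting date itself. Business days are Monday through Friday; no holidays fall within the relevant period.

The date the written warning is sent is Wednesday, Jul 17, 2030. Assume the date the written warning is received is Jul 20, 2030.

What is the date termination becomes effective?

Oct 30, 2030

The last day of the improvement period: counting 12 business days from Wednesday, Jul 17, 2030 (Jul 18, Jul 19, Jul 22, Jul 23, …, Jul 31, Aug 1, Aug 2, skipping weekends) reaches Friday, Aug 2, 2030.
The date termination becomes effective: Aug 2, 2030 + 89 days = Oct 30, 2030.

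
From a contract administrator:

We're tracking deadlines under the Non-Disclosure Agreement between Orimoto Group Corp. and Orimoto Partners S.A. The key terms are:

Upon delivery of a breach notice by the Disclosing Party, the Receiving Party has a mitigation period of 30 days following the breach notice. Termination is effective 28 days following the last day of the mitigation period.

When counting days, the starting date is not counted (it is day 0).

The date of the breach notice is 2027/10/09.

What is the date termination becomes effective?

2027/12/06

Adding 30 calendar days to 2027/10/09 gives 2027/11/08, which is the last day of the mitigation period.
The date termination becomes effective: 2027/11/08 + 28 days = 2027/12/06.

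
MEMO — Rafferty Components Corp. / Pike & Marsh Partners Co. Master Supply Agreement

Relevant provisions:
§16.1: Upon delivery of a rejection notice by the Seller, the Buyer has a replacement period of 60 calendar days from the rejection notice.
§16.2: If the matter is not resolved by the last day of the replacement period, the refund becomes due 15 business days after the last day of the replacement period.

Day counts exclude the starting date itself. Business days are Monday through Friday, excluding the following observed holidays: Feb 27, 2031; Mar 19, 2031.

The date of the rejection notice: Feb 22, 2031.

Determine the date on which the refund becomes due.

May 14, 2031

Adding 60 calendar days to Feb 22, 2031 gives Apr 23, 2031, which is the last day of the replacement period.
The date on which the refund becomes due: 15 business days after Wednesday, Apr 23, 2031, skipping weekends — Apr 24, Apr 25, Apr 28, Apr 29, …, May 12, May 13, May 14 — lands on Wednesday, May 14, 2031.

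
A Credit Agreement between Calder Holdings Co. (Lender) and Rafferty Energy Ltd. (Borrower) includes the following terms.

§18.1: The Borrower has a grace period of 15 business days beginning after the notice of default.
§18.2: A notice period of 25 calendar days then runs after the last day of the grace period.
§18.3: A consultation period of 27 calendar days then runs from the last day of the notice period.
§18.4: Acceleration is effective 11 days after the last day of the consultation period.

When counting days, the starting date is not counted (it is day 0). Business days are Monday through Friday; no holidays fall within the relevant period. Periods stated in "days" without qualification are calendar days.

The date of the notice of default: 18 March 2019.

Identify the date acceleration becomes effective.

From Monday, 18 March 2019, 15 business days (Mar 19, Mar 20, Mar 21, Mar 22, …, Apr 4, Apr 5, Apr 8, skipping weekends) brings us to Monday, 8 April 2019, which is the last day of the grace period.
Adding 25 calendar days to 8 April 2019 gives 3 May 2019, which is the last day of the notice period.
Adding 27 calendar days to 3 May 2019 gives 30 May 2019, which is the last day of the consultation period.
The date acceleration becomes effective: 11 calendar days after 30 May 2019 is 10 June 2019.

10 June 2019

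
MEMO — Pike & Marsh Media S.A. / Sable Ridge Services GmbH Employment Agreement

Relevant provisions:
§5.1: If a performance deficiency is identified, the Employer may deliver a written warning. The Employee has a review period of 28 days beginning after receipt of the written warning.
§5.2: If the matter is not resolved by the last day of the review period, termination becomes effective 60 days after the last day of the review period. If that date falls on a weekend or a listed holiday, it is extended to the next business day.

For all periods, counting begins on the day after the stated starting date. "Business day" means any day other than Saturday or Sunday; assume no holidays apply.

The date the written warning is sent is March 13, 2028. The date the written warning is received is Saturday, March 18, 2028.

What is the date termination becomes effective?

June 14, 2028

The last day of the review period: March 18, 2028 + 28 days = April 15, 2028.
Adding 60 calendar days to April 15, 2028 gives June 14, 2028, which is the date termination becomes effective. June 14, 2028 is a Wednesday, so no roll-forward applies.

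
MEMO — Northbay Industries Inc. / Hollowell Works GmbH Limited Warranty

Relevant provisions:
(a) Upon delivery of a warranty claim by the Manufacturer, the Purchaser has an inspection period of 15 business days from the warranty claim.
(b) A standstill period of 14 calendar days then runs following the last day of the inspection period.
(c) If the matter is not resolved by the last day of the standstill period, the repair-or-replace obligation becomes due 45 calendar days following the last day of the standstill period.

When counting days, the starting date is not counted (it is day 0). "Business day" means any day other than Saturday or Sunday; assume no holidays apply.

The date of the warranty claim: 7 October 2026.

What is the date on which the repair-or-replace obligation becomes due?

26 December 2026

The last day of the inspection period: 15 business days after Wednesday, 7 October 2026, skipping weekends — Oct 8, Oct 9, Oct 12, Oct 13, …, Oct 26, Oct 27, Oct 28 — lands on Wednesday, 28 October 2026.
Adding 14 calendar days to 28 October 2026 gives 11 November 2026, which is the last day of the standstill period.
The date on which the repair-or-replace obligation becomes due: 11 November 2026 + 45 days = 26 December 2026.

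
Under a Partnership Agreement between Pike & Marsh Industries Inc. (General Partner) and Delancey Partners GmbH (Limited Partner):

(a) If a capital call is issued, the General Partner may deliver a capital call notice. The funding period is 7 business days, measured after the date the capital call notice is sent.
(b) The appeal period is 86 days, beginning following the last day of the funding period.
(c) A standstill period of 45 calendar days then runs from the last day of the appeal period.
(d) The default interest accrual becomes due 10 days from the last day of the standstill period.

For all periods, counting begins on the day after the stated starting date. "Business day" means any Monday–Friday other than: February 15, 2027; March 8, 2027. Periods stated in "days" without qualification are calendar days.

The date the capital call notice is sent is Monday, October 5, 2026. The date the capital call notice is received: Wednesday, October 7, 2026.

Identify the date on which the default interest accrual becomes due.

The last day of the funding period: 7 business days after Monday, October 5, 2026, skipping weekends — Oct 6, Oct 7, Oct 8, Oct 9, Oct 12, Oct 13, Oct 14 — lands on Wednesday, October 14, 2026.
The last day of the appeal period: October 14, 2026 + 86 days = January 8, 2027.
The last day of the standstill period: January 8, 2027 + 45 days = February 22, 2027.
The date on which the default interest accrual becomes due: February 22, 2027 + 10 days = March 4, 2027.

March 4, 2027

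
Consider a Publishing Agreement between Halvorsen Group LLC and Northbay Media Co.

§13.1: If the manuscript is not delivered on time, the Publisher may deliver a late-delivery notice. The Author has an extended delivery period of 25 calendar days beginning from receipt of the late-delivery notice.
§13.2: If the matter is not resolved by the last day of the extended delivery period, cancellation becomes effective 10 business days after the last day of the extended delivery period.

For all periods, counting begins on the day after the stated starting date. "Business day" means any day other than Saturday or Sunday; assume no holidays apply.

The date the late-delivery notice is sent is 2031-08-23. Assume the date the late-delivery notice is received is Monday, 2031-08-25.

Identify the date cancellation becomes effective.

2031-10-03

The last day of the extended delivery period: 25 calendar days after 2031-08-25 is 2031-09-19.
From Friday, 2031-09-19, 10 business days (Sep 22, Sep 23, Sep 24, Sep 25, Sep 26, Sep 29, Sep 30, Oct 1, Oct 2, Oct 3, skipping weekends) brings us to Friday, 2031-10-03, which is the date cancellation becomes effective.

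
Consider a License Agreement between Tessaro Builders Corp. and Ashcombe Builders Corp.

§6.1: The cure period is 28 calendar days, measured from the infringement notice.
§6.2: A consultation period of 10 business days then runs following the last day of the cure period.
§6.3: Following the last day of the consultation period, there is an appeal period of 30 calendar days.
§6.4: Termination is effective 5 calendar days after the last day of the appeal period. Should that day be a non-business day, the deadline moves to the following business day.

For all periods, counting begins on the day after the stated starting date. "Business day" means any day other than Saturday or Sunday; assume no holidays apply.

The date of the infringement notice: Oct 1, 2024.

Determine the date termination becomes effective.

Dec 17, 2024

The last day of the cure period: Oct 1, 2024 + 28 days = Oct 29, 2024.
The last day of the consultation period: counting 10 business days from Tuesday, Oct 29, 2024 (Oct 30, Oct 31, Nov 1, Nov 4, Nov 5, Nov 6, Nov 7, Nov 8, Nov 11, Nov 12, skipping weekends) reaches Tuesday, Nov 12, 2024.
The last day of the appeal period: Nov 12, 2024 + 30 days = Dec 12, 2024.
Adding 5 calendar days to Dec 12, 2024 gives Dec 17, 2024, which is the date termination becomes effective. Dec 17, 2024 is a Tuesday, so no roll-forward applies.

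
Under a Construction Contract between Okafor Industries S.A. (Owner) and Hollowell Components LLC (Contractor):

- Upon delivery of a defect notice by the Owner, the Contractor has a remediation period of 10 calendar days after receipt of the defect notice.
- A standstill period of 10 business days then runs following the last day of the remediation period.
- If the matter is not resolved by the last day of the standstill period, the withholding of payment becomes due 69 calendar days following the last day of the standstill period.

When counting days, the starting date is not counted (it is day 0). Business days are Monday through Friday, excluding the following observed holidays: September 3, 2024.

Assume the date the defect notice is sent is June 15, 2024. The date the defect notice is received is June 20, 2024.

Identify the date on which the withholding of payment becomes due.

The last day of the remediation period: June 20, 2024 + 10 days = June 30, 2024.
The last day of the standstill period: 10 business days after Sunday, June 30, 2024, skipping weekends — Jul 1, Jul 2, Jul 3, Jul 4, Jul 5, Jul 8, Jul 9, Jul 10, Jul 11, Jul 12 — lands on Friday, July 12, 2024.
The date on which the withholding of payment becomes due: July 12, 2024 + 69 days = September 19, 2024.

September 19, 2024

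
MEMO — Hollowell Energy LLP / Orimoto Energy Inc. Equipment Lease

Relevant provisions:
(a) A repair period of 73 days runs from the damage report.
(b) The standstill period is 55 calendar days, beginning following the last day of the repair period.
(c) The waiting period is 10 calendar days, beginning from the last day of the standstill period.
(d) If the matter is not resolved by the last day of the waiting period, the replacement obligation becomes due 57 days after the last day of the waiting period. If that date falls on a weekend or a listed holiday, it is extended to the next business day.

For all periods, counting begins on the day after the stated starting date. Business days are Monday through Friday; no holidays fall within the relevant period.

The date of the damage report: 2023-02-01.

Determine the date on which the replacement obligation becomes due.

The last day of the repair period: 73 calendar days after 2023-02-01 is 2023-04-15.
The last day of the standstill period: 2023-04-15 + 55 days = 2023-06-09.
The last day of the waiting period: 2023-06-09 + 10 days = 2023-06-19.
Adding 57 calendar days to 2023-06-19 gives 2023-08-15, which is the date on which the replacement obligation becomes due. 2023-08-15 is a Tuesday, so no roll-forward applies.

2023-08-15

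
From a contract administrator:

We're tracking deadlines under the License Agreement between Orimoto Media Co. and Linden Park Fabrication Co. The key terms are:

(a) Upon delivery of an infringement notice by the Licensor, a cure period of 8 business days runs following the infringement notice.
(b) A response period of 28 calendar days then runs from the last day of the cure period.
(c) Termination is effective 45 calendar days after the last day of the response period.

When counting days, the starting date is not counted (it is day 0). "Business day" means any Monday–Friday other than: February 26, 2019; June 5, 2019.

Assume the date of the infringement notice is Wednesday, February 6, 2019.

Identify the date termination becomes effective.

May 2, 2019

The last day of the cure period: 8 business days after Wednesday, February 6, 2019, skipping weekends — Feb 7, Feb 8, Feb 11, Feb 12, Feb 13, Feb 14, Feb 15, Feb 18 — lands on Monday, February 18, 2019.
The last day of the response period: February 18, 2019 + 28 days = March 18, 2019.
Adding 45 calendar days to March 18, 2019 gives May 2, 2019, which is the date termination becomes effective.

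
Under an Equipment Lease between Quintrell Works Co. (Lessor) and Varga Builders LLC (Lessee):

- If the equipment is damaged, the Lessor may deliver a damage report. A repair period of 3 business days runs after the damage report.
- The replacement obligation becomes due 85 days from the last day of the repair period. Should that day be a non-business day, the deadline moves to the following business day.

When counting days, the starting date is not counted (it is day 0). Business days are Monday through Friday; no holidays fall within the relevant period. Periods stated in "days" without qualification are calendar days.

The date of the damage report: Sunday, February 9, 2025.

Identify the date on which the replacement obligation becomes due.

From Sunday, February 9, 2025, 3 business days (Feb 10, Feb 11, Feb 12, skipping weekends) brings us to Wednesday, February 12, 2025, which is the last day of the repair period.
The date on which the replacement obligation becomes due: February 12, 2025 + 85 days = May 8, 2025. May 8, 2025 is a Thursday, so no roll-forward applies.

May 8, 2025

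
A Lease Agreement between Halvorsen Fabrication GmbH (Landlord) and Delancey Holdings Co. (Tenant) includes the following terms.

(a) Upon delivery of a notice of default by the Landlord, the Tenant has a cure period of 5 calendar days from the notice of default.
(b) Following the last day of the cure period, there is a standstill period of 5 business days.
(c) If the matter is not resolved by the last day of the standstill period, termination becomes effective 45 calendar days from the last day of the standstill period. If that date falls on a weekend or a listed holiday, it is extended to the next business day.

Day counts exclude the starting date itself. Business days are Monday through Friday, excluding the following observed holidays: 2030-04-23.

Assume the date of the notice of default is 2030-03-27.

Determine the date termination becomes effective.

2030-05-23

The last day of the cure period: 2030-03-27 + 5 days = 2030-04-01.
From Monday, 2030-04-01, 5 business days (Apr 2, Apr 3, Apr 4, Apr 5, Apr 8, skipping weekends) brings us to Monday, 2030-04-08, which is the last day of the standstill period.
The date termination becomes effective: 2030-04-08 + 45 days = 2030-05-23. 2030-05-23 is a Thursday and is not a listed holiday, so no roll-forward applies.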